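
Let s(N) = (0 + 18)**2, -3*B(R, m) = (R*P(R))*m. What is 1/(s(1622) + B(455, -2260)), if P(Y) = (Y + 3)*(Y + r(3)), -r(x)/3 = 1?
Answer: 3/212874553772 ≈ 1.4093e-11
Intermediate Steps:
r(x) = -3 (r(x) = -3*1 = -3)
P(Y) = (-3 + Y)*(3 + Y) (P(Y) = (Y + 3)*(Y - 3) = (3 + Y)*(-3 + Y) = (-3 + Y)*(3 + Y))
B(R, m) = -R*m*(-9 + R**2)/3 (B(R, m) = -R*(-9 + R**2)*m/3 = -R*m*(-9 + R**2)/3)
s(N) = 324 (s(N) = 18**2 = 324)
1/(s(1622) + B(455, -2260)) = 1/(324 + (1/3)*455*(-2260)*(9 - 1*455**2)) = 1/(324 + (1/3)*455*(-2260)*(9 - 1*207025)) = 1/(324 + (1/3)*455*(-2260)*(9 - 207025)) = 1/(324 + (1/3)*455*(-2260)*(-207016)) = 1/(324 + 212874552800/3) = 1/(212874553772/3) = 3/212874553772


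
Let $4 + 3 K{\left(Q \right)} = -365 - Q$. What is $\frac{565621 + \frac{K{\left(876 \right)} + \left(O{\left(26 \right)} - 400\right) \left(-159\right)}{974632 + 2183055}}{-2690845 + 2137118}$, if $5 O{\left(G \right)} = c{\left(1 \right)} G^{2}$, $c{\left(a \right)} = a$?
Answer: $- \frac{8930270601576}{8742482747245} \approx -1.0215$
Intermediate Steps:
$K{\left(Q \right)} = -123 - \frac{Q}{3}$ ($K{\left(Q \right)} = - \frac{4}{3} + \frac{-365 - Q}{3} = - \frac{4}{3} - \left(\frac{365}{3} + \frac{Q}{3}\right) = -123 - \frac{Q}{3}$)
$O{\left(G \right)} = \frac{G^{2}}{5}$ ($O{\left(G \right)} = \frac{1 G^{2}}{5} = \frac{G^{2}}{5}$)
$\frac{565621 + \frac{K{\left(876 \right)} + \left(O{\left(26 \right)} - 400\right) \left(-159\right)}{974632 + 2183055}}{-2690845 + 2137118} = \frac{565621 + \frac{\left(-123 - 292\right) + \left(\frac{26^{2}}{5} - 400\right) \left(-159\right)}{974632 + 2183055}}{-2690845 + 2137118} = \frac{565621 + \frac{\left(-123 - 292\right) + \left(\frac{1}{5} \cdot 676 - 400\right) \left(-159\right)}{3157687}}{-553727} = \left(565621 + \left(-415 + \left(\frac{676}{5} - 400\right) \left(-159\right)\right) \frac{1}{3157687}\right) \left(- \frac{1}{553727}\right) = \left(565621 + \left(-415 - - \frac{210516}{5}\right) \frac{1}{3157687}\right) \left(- \frac{1}{553727}\right) = \left(565621 + \left(-415 + \frac{210516}{5}\right) \frac{1}{3157687}\right) \left(- \frac{1}{553727}\right) = \left(565621 + \frac{208441}{5} \cdot \frac{1}{3157687}\right) \left(- \frac{1}{553727}\right) = \left(565621 + \frac{208441}{15788435}\right) \left(- \frac{1}{553727}\right) = \frac{8930270601576}{15788435} \left(- \frac{1}{553727}\right) = - \frac{8930270601576}{8742482747245}$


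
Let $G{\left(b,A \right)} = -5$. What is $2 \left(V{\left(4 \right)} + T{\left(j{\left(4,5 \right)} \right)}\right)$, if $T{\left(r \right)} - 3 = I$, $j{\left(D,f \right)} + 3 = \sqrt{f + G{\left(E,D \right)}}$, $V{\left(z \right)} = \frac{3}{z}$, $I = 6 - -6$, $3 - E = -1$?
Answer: $\frac{63}{2} \approx 31.5$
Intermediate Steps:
$E = 4$ ($E = 3 - -1 = 3 + 1 = 4$)
$I = 12$ ($I = 6 + 6 = 12$)
$j{\left(D,f \right)} = -3 + \sqrt{-5 + f}$ ($j{\left(D,f \right)} = -3 + \sqrt{f - 5} = -3 + \sqrt{-5 + f}$)
$T{\left(r \right)} = 15$ ($T{\left(r \right)} = 3 + 12 = 15$)
$2 \left(V{\left(4 \right)} + T{\left(j{\left(4,5 \right)} \right)}\right) = 2 \left(\frac{3}{4} + 15\right) = 2 \cdot \frac{63}{4} = \frac{63}{2}$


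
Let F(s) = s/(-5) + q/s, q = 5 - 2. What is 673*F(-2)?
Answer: -7403/10 ≈ -740.30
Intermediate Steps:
q = 3
F(s) = 3/s - s/5 (F(s) = s/(-5) + 3/s = s*(-⅕) + 3/s = -s/5 + 3/s = 3/s - s/5)
673*F(-2) = 673*(3/(-2) - ⅕*(-2)) = 673*(3*(-½) + ⅖) = 673*(-3/2 + ⅖) = 673*(-11/10) = -7403/10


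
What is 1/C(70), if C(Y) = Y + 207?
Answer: 1/277 ≈ 0.0036101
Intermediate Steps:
C(Y) = 207 + Y
1/C(70) = 1/(207 + 70) = 1/277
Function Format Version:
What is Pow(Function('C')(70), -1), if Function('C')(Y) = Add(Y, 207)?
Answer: Rational(1, 277) ≈ 0.0036101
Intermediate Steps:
Function('C')(Y) = Add(207, Y)
Pow(Function('C')(70), -1) = Pow(Add(207, 70), -1) = Pow(277, -1) = Rational(1, 277)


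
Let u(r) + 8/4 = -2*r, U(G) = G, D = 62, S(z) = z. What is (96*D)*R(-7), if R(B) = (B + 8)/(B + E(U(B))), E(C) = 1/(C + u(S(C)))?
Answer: -14880/17 ≈ -875.29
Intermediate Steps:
u(r) = -2 - 2*r
E(C) = 1/(-2 - C) (E(C) = 1/(C + (-2 - 2*C)) = 1/(-2 - C))
R(B) = (8 + B)/(B + 1/(-2 - B)) (R(B) = (B + 8)/(B + 1/(-2 - B)) = (8 + B)/(B + 1/(-2 - B)))
(96*D)*R(-7) = (96*62)*((2 - 7)*(8 - 7)/(-1 - 7*(2 - 7))) = 5952*(-5*1/(-1 - 7*(-5))) = 5952*(-5*1/(-1 + 35)) = 5952*(-5*1/34) = 5952*((1/34)*(-5)*1) = 5952*(-5/34) = -14880/17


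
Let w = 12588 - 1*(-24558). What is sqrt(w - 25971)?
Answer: 5*sqrt(447) ≈ 105.71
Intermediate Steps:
w = 37146 (w = 12588 + 24558 = 37146)
sqrt(w - 25971) = sqrt(37146 - 25971) = sqrt(11175) = 5*sqrt(447)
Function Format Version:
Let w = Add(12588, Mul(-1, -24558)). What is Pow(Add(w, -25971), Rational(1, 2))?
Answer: Mul(5, Pow(447, Rational(1, 2))) ≈ 105.71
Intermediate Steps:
w = 37146 (w = Add(12588, 24558) = 37146)
Pow(Add(w, -25971), Rational(1, 2)) = Pow(Add(37146, -25971), Rational(1, 2)) = Pow(11175, Rational(1, 2)) = Mul(5, Pow(447, Rational(1, 2)))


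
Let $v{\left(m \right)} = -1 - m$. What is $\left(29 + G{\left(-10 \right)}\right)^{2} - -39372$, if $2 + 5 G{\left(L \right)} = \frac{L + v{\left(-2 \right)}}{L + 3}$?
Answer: $\frac{1970032}{49} \approx 40205.0$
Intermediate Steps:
$G{\left(L \right)} = - \frac{2}{5} + \frac{1 + L}{5 \left(3 + L\right)}$ ($G{\left(L \right)} = - \frac{2}{5} + \frac{\left(L - -1\right) \frac{1}{L + 3}}{5} = - \frac{2}{5} + \frac{\left(L + \left(-1 + 2\right)\right) \frac{1}{3 + L}}{5} = - \frac{2}{5} + \frac{\left(L + 1\right) \frac{1}{3 + L}}{5} = - \frac{2}{5} + \frac{\left(1 + L\right) \frac{1}{3 + L}}{5} = - \frac{2}{5} + \frac{\frac{1}{3 + L} \left(1 + L\right)}{5} = - \frac{2}{5} + \frac{1 + L}{5 \left(3 + L\right)}$)
$\left(29 + G{\left(-10 \right)}\right)^{2} - -39372 = \left(29 + \frac{-5 - -10}{5 \left(3 - 10\right)}\right)^{2} - -39372 = \left(29 + \frac{-5 + 10}{5 \left(-7\right)}\right)^{2} + 39372 = \left(29 + \frac{1}{5} \left(- \frac{1}{7}\right) 5\right)^{2} + 39372 = \left(29 - \frac{1}{7}\right)^{2} + 39372 = \left(\frac{202}{7}\right)^{2} + 39372 = \frac{40804}{49} + 39372 = \frac{1970032}{49}$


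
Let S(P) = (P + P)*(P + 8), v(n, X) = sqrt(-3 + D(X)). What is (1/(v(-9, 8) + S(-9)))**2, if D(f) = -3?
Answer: (18 + I*sqrt(6))**(-2) ≈ 0.0029201 - 0.00080975*I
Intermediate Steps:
v(n, X) = I*sqrt(6) (v(n, X) = sqrt(-3 - 3) = sqrt(-6) = I*sqrt(6))
S(P) = 2*P*(8 + P) (S(P) = (2*P)*(8 + P) = 2*P*(8 + P))
(1/(v(-9, 8) + S(-9)))**2 = (1/(I*sqrt(6) + 2*(-9)*(8 - 9)))**2 = (1/(I*sqrt(6) + 2*(-9)*(-1)))**2 = (1/(I*sqrt(6) + 18))**2 = (1/(18 + I*sqrt(6)))**2 = (18 + I*sqrt(6))**(-2)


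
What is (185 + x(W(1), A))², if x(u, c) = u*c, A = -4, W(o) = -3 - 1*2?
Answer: 42025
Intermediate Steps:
W(o) = -5 (W(o) = -3 - 2 = -5)
x(u, c) = c*u
(185 + x(W(1), A))² = (185 - 4*(-5))² = (185 + 20)² = 205² = 42025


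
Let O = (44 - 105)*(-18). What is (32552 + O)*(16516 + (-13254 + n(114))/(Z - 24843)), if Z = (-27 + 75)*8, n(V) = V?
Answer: 4531286387200/8153 ≈ 5.5578e+8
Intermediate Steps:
O = 1098 (O = -61*(-18) = 1098)
Z = 384 (Z = 48*8 = 384)
(32552 + O)*(16516 + (-13254 + n(114))/(Z - 24843)) = (32552 + 1098)*(16516 + (-13254 + 114)/(384 - 24843)) = 33650*(16516 - 13140/(-24459)) = 33650*(16516 - 13140*(-1/24459)) = 33650*(16516 + 4380/8153) = 33650*(134659328/8153) = 4531286387200/8153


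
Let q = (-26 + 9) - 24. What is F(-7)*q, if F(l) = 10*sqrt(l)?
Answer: -410*I*sqrt(7) ≈ -1084.8*I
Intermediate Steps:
q = -41 (q = -17 - 24 = -41)
F(-7)*q = (10*sqrt(-7))*(-41) = (10*(I*sqrt(7)))*(-41) = (10*I*sqrt(7))*(-41) = -410*I*sqrt(7)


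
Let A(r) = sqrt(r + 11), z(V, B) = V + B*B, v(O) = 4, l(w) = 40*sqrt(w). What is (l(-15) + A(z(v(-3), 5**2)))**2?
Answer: -23360 + 3200*I*sqrt(6) ≈ -23360.0 + 7838.4*I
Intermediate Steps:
z(V, B) = V + B**2
A(r) = sqrt(11 + r)
(l(-15) + A(z(v(-3), 5**2)))**2 = (40*sqrt(-15) + sqrt(11 + (4 + (5**2)**2)))**2 = (40*(I*sqrt(15)) + sqrt(11 + (4 + 25**2)))**2 = (40*I*sqrt(15) + sqrt(11 + (4 + 625)))**2 = (40*I*sqrt(15) + sqrt(11 + 629))**2 = (40*I*sqrt(15) + sqrt(640))**2 = (40*I*sqrt(15) + 8*sqrt(10))**2 = (8*sqrt(10) + 40*I*sqrt(15))**2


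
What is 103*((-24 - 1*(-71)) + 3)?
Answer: 5150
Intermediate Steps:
103*((-24 - 1*(-71)) + 3) = 103*((-24 + 71) + 3) = 103*(47 + 3) = 103*50 = 5150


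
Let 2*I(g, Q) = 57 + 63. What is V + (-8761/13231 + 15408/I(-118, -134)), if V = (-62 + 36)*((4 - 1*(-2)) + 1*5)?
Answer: -1975531/66155 ≈ -29.862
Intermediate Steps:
I(g, Q) = 60 (I(g, Q) = (57 + 63)/2 = (1/2)*120 = 60)
V = -286 (V = -26*((4 + 2) + 5) = -26*(6 + 5) = -26*11 = -286)
V + (-8761/13231 + 15408/I(-118, -134)) = -286 + (-8761/13231 + 15408/60) = -286 + (-8761*1/13231 + 15408*(1/60)) = -286 + (-8761/13231 + 1284/5) = -286 + 16944799/66155 = -1975531/66155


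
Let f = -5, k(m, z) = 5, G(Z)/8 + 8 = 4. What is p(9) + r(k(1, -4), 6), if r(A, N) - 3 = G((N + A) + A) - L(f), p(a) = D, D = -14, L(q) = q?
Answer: -38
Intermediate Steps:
G(Z) = -32 (G(Z) = -64 + 8*4 = -64 + 32 = -32)
p(a) = -14
r(A, N) = -24 (r(A, N) = 3 + (-32 - 1*(-5)) = 3 + (-32 + 5) = 3 - 27 = -24)
p(9) + r(k(1, -4), 6) = -14 - 24 = -38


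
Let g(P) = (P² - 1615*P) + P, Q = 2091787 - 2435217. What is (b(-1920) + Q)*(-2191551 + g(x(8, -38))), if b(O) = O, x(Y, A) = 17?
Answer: 766228045000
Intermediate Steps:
Q = -343430
g(P) = P² - 1614*P
(b(-1920) + Q)*(-2191551 + g(x(8, -38))) = (-1920 - 343430)*(-2191551 + 17*(-1614 + 17)) = -345350*(-2191551 + 17*(-1597)) = -345350*(-2191551 - 27149) = -345350*(-2218700) = 766228045000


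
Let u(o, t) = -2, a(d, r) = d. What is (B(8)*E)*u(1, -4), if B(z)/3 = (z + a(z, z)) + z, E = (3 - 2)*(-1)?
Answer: 144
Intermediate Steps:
E = -1 (E = 1*(-1) = -1)
B(z) = 9*z (B(z) = 3*((z + z) + z) = 3*(2*z + z) = 3*(3*z) = 9*z)
(B(8)*E)*u(1, -4) = ((9*8)*(-1))*(-2) = (72*(-1))*(-2) = -72*(-2) = 144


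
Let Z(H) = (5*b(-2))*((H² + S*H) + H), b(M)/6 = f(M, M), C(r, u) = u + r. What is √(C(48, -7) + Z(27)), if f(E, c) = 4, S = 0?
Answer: √90761 ≈ 301.27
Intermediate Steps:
C(r, u) = r + u
b(M) = 24 (b(M) = 6*4 = 24)
Z(H) = 120*H + 120*H² (Z(H) = (5*24)*((H² + 0*H) + H) = 120*((H² + 0) + H) = 120*(H² + H) = 120*(H + H²) = 120*H + 120*H²)
√(C(48, -7) + Z(27)) = √((48 - 7) + 120*27*(1 + 27)) = √(41 + 120*27*28) = √(41 + 90720) = √90761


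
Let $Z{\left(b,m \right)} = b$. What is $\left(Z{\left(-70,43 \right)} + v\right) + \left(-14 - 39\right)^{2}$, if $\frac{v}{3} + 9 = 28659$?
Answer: $88689$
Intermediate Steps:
$v = 85950$ ($v = -27 + 3 \cdot 28659 = -27 + 85977 = 85950$)
$\left(Z{\left(-70,43 \right)} + v\right) + \left(-14 - 39\right)^{2} = \left(-70 + 85950\right) + \left(-14 - 39\right)^{2} = 85880 + \left(-53\right)^{2} = 85880 + 2809 = 88689$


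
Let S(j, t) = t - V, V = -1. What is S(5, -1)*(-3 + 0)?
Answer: 0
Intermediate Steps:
S(j, t) = 1 + t (S(j, t) = t - 1*(-1) = t + 1 = 1 + t)
S(5, -1)*(-3 + 0) = (1 - 1)*(-3 + 0) = 0*(-3) = 0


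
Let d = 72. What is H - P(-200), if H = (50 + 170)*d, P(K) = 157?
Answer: 15683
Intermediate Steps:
H = 15840 (H = (50 + 170)*72 = 220*72 = 15840)
H - P(-200) = 15840 - 1*157 = 15840 - 157 = 15683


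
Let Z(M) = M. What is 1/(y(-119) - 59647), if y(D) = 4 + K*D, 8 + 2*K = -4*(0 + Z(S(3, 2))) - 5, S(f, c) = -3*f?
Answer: -2/122023 ≈ -1.6390e-5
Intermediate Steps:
K = 23/2 (K = -4 + (-4*(0 - 3*3) - 5)/2 = -4 + (-4*(0 - 9) - 5)/2 = -4 + (-4*(-9) - 5)/2 = -4 + (36 - 5)/2 = -4 + (1/2)*31 = -4 + 31/2 = 23/2 ≈ 11.500)
y(D) = 4 + 23*D/2
1/(y(-119) - 59647) = 1/((4 + (23/2)*(-119)) - 59647) = 1/((4 - 2737/2) - 59647) = 1/(-2729/2 - 59647) = 1/(-122023/2) = -2/122023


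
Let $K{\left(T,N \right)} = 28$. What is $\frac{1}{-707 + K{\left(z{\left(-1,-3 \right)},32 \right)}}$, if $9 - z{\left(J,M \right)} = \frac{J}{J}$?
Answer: $- \frac{1}{679} \approx -0.0014728$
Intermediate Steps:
$z{\left(J,M \right)} = 8$ ($z{\left(J,M \right)} = 9 - \frac{J}{J} = 9 - 1 = 8$)
$\frac{1}{-707 + K{\left(z{\left(-1,-3 \right)},32 \right)}} = \frac{1}{-707 + 28} = \frac{1}{-679} = - \frac{1}{679}$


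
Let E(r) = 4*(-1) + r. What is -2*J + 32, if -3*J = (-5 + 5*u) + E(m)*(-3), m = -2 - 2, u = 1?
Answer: 48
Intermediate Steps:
m = -4
E(r) = -4 + r
J = -8 (J = -((-5 + 5*1) + (-4 - 4)*(-3))/3 = -((-5 + 5) - 8*(-3))/3 = -(0 + 24)/3 = -1/3*24 = -8)
-2*J + 32 = -2*(-8) + 32 = 16 + 32 = 48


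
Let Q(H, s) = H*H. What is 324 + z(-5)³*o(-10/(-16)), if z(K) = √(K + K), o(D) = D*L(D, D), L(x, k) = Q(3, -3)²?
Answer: 324 - 2025*I*√10/4 ≈ 324.0 - 1600.9*I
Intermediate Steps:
Q(H, s) = H²
L(x, k) = 81 (L(x, k) = (3²)² = 9² = 81)
o(D) = 81*D (o(D) = D*81 = 81*D)
z(K) = √2*√K (z(K) = √(2*K) = √2*√K)
324 + z(-5)³*o(-10/(-16)) = 324 + (√2*√(-5))³*(81*(-10/(-16))) = 324 + (√2*(I*√5))³*(81*(-10*(-1/16))) = 324 + (I*√10)³*(81*(5/8)) = 324 - 10*I*√10*(405/8) = 324 - 2025*I*√10/4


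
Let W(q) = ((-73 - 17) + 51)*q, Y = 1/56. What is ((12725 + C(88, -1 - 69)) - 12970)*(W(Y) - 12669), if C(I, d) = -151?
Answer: 70240797/14 ≈ 5.0172e+6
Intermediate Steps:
Y = 1/56 ≈ 0.017857
W(q) = -39*q (W(q) = (-90 + 51)*q = -39*q)
((12725 + C(88, -1 - 69)) - 12970)*(W(Y) - 12669) = ((12725 - 151) - 12970)*(-39*1/56 - 12669) = (12574 - 12970)*(-39/56 - 12669) = -396*(-709503/56) = 70240797/14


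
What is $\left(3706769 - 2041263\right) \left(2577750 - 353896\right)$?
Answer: $3703842180124$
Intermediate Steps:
$\left(3706769 - 2041263\right) \left(2577750 - 353896\right) = 1665506 \cdot 2223854 = 3703842180124$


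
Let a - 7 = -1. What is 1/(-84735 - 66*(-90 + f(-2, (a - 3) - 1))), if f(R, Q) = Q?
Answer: -1/78927 ≈ -1.2670e-5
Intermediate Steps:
a = 6 (a = 7 - 1 = 6)
1/(-84735 - 66*(-90 + f(-2, (a - 3) - 1))) = 1/(-84735 - 66*(-90 + ((6 - 3) - 1))) = 1/(-84735 - 66*(-90 + (3 - 1))) = 1/(-84735 - 66*(-90 + 2)) = 1/(-84735 - 66*(-88)) = 1/(-84735 + 5808) = 1/(-78927) = -1/78927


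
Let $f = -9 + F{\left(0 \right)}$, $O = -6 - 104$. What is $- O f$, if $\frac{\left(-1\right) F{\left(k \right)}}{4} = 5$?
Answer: $-3190$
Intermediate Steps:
$F{\left(k \right)} = -20$ ($F{\left(k \right)} = \left(-4\right) 5 = -20$)
$O = -110$ ($O = -6 - 104 = -110$)
$f = -29$ ($f = -9 - 20 = -29$)
$- O f = \left(-1\right) \left(-110\right) \left(-29\right) = 110 \left(-29\right) = -3190$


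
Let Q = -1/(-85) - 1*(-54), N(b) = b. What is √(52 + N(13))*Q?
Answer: 4591*√65/85 ≈ 435.46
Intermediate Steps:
Q = 4591/85 (Q = -1*(-1/85) + 54 = 1/85 + 54 = 4591/85 ≈ 54.012)
√(52 + N(13))*Q = √(52 + 13)*(4591/85) = √65*(4591/85) = 4591*√65/85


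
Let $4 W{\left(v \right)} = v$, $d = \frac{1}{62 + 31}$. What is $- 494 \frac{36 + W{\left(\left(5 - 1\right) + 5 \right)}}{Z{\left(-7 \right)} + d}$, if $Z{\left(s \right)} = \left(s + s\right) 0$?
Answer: $- \frac{3514563}{2} \approx -1.7573 \cdot 10^{6}$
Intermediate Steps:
$d = \frac{1}{93} \approx 0.010753$
$W{\left(v \right)} = \frac{v}{4}$
$Z{\left(s \right)} = 0$ ($Z{\left(s \right)} = 2 s 0 = 0$)
$- 494 \frac{36 + W{\left(\left(5 - 1\right) + 5 \right)}}{Z{\left(-7 \right)} + d} = - 494 \frac{36 + \frac{\left(5 - 1\right) + 5}{4}}{0 + \frac{1}{93}} = - 494 \left(36 + \frac{4 + 5}{4}\right) \frac{1}{\frac{1}{93}} = - 494 \left(36 + \frac{1}{4} \cdot 9\right) 93 = - 494 \left(36 + \frac{9}{4}\right) 93 = - 494 \cdot \frac{153}{4} \cdot 93 = - \frac{494 \cdot 14229}{4} = \left(-1\right) \frac{3514563}{2} = - \frac{3514563}{2}$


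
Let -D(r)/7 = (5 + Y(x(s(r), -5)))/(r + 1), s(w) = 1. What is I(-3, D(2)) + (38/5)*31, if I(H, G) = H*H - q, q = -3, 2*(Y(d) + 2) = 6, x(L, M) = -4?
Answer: 1238/5 ≈ 247.60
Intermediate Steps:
Y(d) = 1 (Y(d) = -2 + (1/2)*6 = -2 + 3 = 1)
D(r) = -42/(1 + r) (D(r) = -7*(5 + 1)/(r + 1) = -42/(1 + r))
I(H, G) = 3 + H**2 (I(H, G) = H*H - 1*(-3) = H**2 + 3 = 3 + H**2)
I(-3, D(2)) + (38/5)*31 = (3 + (-3)**2) + (38/5)*31 = (3 + 9) + (38*(1/5))*31 = 12 + (38/5)*31 = 12 + 1178/5 = 1238/5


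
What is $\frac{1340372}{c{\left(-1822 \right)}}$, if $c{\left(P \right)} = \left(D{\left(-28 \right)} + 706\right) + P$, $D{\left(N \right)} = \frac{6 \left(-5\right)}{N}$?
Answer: $- \frac{1705928}{1419} \approx -1202.2$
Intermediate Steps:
$D{\left(N \right)} = - \frac{30}{N}$
$c{\left(P \right)} = \frac{9899}{14} + P$ ($c{\left(P \right)} = \left(- \frac{30}{-28} + 706\right) + P = \left(\left(-30\right) \left(- \frac{1}{28}\right) + 706\right) + P = \left(\frac{15}{14} + 706\right) + P = \frac{9899}{14} + P$)
$\frac{1340372}{c{\left(-1822 \right)}} = \frac{1340372}{\frac{9899}{14} - 1822} = \frac{1340372}{- \frac{15609}{14}} = 1340372 \left(- \frac{14}{15609}\right) = - \frac{1705928}{1419}$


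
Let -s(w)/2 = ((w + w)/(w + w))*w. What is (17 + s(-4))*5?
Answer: 125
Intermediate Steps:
s(w) = -2*w (s(w) = -2*(w + w)/(w + w)*w = -2*(2*w)/((2*w))*w = -2*(2*w)*(1/(2*w))*w = -2*w)
(17 + s(-4))*5 = (17 - 2*(-4))*5 = (17 + 8)*5 = 25*5 = 125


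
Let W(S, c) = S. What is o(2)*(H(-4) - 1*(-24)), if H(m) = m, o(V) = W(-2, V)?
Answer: -40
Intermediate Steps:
o(V) = -2
o(2)*(H(-4) - 1*(-24)) = -2*(-4 - 1*(-24)) = -2*(-4 + 24) = -2*20 = -40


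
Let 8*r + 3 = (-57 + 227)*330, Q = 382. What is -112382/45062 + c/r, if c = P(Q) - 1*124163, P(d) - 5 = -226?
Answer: -1111831033/54953109 ≈ -20.232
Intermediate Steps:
r = 56097/8 (r = -3/8 + ((-57 + 227)*330)/8 = -3/8 + (170*330)/8 = -3/8 + (1/8)*56100 = -3/8 + 14025/2 = 56097/8 ≈ 7012.1)
P(d) = -221 (P(d) = 5 - 226 = -221)
c = -124384 (c = -221 - 1*124163 = -221 - 124163 = -124384)
-112382/45062 + c/r = -112382/45062 - 124384/56097/8 = -112382*1/45062 - 124384*8/56097 = -56191/22531 - 43264/2439 = -1111831033/54953109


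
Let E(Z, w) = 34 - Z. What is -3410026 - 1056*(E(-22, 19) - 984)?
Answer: -2430058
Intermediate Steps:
-3410026 - 1056*(E(-22, 19) - 984) = -3410026 - 1056*((34 - 1*(-22)) - 984) = -3410026 - 1056*((34 + 22) - 984) = -3410026 - 1056*(56 - 984) = -3410026 - 1056*(-928) = -3410026 + 979968 = -2430058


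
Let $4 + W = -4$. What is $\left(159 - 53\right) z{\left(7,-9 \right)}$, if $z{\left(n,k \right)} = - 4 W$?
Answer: $3392$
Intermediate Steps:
$W = -8$ ($W = -4 - 4 = -8$)
$z{\left(n,k \right)} = 32$ ($z{\left(n,k \right)} = \left(-4\right) \left(-8\right) = 32$)
$\left(159 - 53\right) z{\left(7,-9 \right)} = \left(159 - 53\right) 32 = 106 \cdot 32 = 3392$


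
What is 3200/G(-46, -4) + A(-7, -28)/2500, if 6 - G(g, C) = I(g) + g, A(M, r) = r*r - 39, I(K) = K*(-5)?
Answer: -786739/44500 ≈ -17.680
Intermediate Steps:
I(K) = -5*K
A(M, r) = -39 + r² (A(M, r) = r² - 39 = -39 + r²)
G(g, C) = 6 + 4*g (G(g, C) = 6 - (-5*g + g) = 6 - (-4)*g = 6 + 4*g)
3200/G(-46, -4) + A(-7, -28)/2500 = 3200/(6 + 4*(-46)) + (-39 + (-28)²)/2500 = 3200/(6 - 184) + (-39 + 784)*(1/2500) = 3200/(-178) + 745*(1/2500) = 3200*(-1/178) + 149/500 = -1600/89 + 149/500 = -786739/44500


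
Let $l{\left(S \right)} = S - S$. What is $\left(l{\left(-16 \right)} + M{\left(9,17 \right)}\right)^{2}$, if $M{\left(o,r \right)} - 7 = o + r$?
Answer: $1089$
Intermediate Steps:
$M{\left(o,r \right)} = 7 + o + r$ ($M{\left(o,r \right)} = 7 + \left(o + r\right) = 7 + o + r$)
$l{\left(S \right)} = 0$
$\left(l{\left(-16 \right)} + M{\left(9,17 \right)}\right)^{2} = \left(0 + \left(7 + 9 + 17\right)\right)^{2} = \left(0 + 33\right)^{2} = 33^{2} = 1089$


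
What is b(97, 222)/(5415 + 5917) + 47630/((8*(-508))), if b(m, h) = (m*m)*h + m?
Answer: 993690765/5756656 ≈ 172.62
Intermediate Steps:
b(m, h) = m + h*m² (b(m, h) = m²*h + m = h*m² + m = m + h*m²)
b(97, 222)/(5415 + 5917) + 47630/((8*(-508))) = (97*(1 + 222*97))/(5415 + 5917) + 47630/((8*(-508))) = (97*(1 + 21534))/11332 + 47630/(-4064) = (97*21535)*(1/11332) + 47630*(-1/4064) = 2088895*(1/11332) - 23815/2032 = 2088895/11332 - 23815/2032 = 993690765/5756656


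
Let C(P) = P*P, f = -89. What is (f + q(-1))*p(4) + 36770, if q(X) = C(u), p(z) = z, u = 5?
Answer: 36514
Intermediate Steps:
C(P) = P²
q(X) = 25 (q(X) = 5² = 25)
(f + q(-1))*p(4) + 36770 = (-89 + 25)*4 + 36770 = -64*4 + 36770 = -256 + 36770 = 36514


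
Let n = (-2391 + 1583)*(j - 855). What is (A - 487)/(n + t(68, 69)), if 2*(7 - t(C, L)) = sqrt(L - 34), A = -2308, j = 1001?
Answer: 1318803980/55659190049 - 5590*sqrt(35)/55659190049 ≈ 0.023694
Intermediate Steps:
t(C, L) = 7 - sqrt(-34 + L)/2 (t(C, L) = 7 - sqrt(L - 34)/2 = 7 - sqrt(-34 + L)/2)
n = -117968 (n = (-2391 + 1583)*(1001 - 855) = -808*146 = -117968)
(A - 487)/(n + t(68, 69)) = (-2308 - 487)/(-117968 + (7 - sqrt(-34 + 69)/2)) = -2795/(-117968 + (7 - sqrt(35)/2)) = -2795/(-117961 - sqrt(35)/2)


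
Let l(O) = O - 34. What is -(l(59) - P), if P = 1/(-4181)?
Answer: -104526/4181 ≈ -25.000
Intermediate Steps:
l(O) = -34 + O
P = -1/4181 ≈ -0.00023918
-(l(59) - P) = -((-34 + 59) - 1*(-1/4181)) = -(25 + 1/4181) = -1*104526/4181 = -104526/4181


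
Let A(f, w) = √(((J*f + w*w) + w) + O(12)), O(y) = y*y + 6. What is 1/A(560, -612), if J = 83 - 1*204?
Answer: √306322/306322 ≈ 0.0018068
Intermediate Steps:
J = -121 (J = 83 - 204 = -121)
O(y) = 6 + y² (O(y) = y² + 6 = 6 + y²)
A(f, w) = √(150 + w + w² - 121*f) (A(f, w) = √(((-121*f + w*w) + w) + (6 + 12²)) = √(((-121*f + w²) + w) + (6 + 144)) = √(((w² - 121*f) + w) + 150) = √((w + w² - 121*f) + 150) = √(150 + w + w² - 121*f))
1/A(560, -612) = 1/(√(150 - 612 + (-612)² - 121*560)) = 1/(√(150 - 612 + 374544 - 67760)) = 1/(√306322) = √306322/306322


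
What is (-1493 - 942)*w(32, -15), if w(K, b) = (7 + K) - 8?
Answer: -75485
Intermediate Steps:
w(K, b) = -1 + K
(-1493 - 942)*w(32, -15) = (-1493 - 942)*(-1 + 32) = -2435*31 = -75485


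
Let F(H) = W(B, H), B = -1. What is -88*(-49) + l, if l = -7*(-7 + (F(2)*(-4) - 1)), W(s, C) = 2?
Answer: 4424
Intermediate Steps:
F(H) = 2
l = 112 (l = -7*(-7 + (2*(-4) - 1)) = -7*(-7 + (-8 - 1)) = -7*(-7 - 9) = -7*(-16) = 112)
-88*(-49) + l = -88*(-49) + 112 = 4312 + 112 = 4424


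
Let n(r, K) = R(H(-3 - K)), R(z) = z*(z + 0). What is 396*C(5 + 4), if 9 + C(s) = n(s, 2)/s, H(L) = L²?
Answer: 23936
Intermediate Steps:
R(z) = z² (R(z) = z*z = z²)
n(r, K) = (-3 - K)⁴ (n(r, K) = ((-3 - K)²)² = (-3 - K)⁴)
C(s) = -9 + 625/s (C(s) = -9 + (3 + 2)⁴/s = -9 + 5⁴/s = -9 + 625/s)
396*C(5 + 4) = 396*(-9 + 625/(5 + 4)) = 396*(-9 + 625/9) = 396*(544/9) = 23936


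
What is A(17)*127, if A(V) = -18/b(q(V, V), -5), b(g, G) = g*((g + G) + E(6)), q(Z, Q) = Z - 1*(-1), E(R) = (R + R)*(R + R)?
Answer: -127/157 ≈ -0.80892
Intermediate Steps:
E(R) = 4*R² (E(R) = (2*R)*(2*R) = 4*R²)
q(Z, Q) = 1 + Z (q(Z, Q) = Z + 1 = 1 + Z)
b(g, G) = g*(144 + G + g) (b(g, G) = g*((g + G) + 4*6²) = g*((G + g) + 4*36) = g*((G + g) + 144) = g*(144 + G + g))
A(V) = -18/((1 + V)*(140 + V)) (A(V) = -18*1/((1 + V)*(144 - 5 + (1 + V))) = -18*1/((1 + V)*(140 + V)) = -18/((1 + V)*(140 + V)))
A(17)*127 = -18/((1 + 17)*(140 + 17))*127 = -18/(18*157)*127 = -18*1/18*1/157*127 = -1/157*127 = -127/157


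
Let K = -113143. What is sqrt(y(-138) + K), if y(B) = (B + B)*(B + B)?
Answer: I*sqrt(36967) ≈ 192.27*I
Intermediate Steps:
y(B) = 4*B**2 (y(B) = (2*B)*(2*B) = 4*B**2)
sqrt(y(-138) + K) = sqrt(4*(-138)**2 - 113143) = sqrt(4*19044 - 113143) = sqrt(76176 - 113143) = sqrt(-36967) = I*sqrt(36967)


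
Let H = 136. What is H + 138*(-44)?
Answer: -5936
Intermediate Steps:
H + 138*(-44) = 136 + 138*(-44) = 136 - 6072 = -5936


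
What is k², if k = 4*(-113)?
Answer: 204304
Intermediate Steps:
k = -452
k² = (-452)² = 204304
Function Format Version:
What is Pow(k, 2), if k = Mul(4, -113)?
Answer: 204304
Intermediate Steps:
k = -452
Pow(k, 2) = Pow(-452, 2) = 204304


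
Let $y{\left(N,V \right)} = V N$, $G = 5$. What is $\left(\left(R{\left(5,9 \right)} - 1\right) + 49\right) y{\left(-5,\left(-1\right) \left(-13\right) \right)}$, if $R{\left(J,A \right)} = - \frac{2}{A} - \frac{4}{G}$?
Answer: $- \frac{27482}{9} \approx -3053.6$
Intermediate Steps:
$R{\left(J,A \right)} = - \frac{4}{5} - \frac{2}{A}$ ($R{\left(J,A \right)} = - \frac{2}{A} - \frac{4}{5} = - \frac{4}{5} - \frac{2}{A}$)
$y{\left(N,V \right)} = N V$
$\left(\left(R{\left(5,9 \right)} - 1\right) + 49\right) y{\left(-5,\left(-1\right) \left(-13\right) \right)} = \left(\left(\left(- \frac{4}{5} - \frac{2}{9}\right) - 1\right) + 49\right) \left(- 5 \left(\left(-1\right) \left(-13\right)\right)\right) = \left(\left(\left(- \frac{4}{5} - \frac{2}{9}\right) - 1\right) + 49\right) \left(\left(-5\right) 13\right) = \left(\left(\left(- \frac{4}{5} - \frac{2}{9}\right) - 1\right) + 49\right) \left(-65\right) = \left(\left(- \frac{46}{45} - 1\right) + 49\right) \left(-65\right) = \left(- \frac{91}{45} + 49\right) \left(-65\right) = \frac{2114}{45} \left(-65\right) = - \frac{27482}{9}$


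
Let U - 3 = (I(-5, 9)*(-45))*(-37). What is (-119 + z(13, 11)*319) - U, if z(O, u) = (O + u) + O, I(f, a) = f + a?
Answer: 5021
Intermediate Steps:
I(f, a) = a + f
z(O, u) = u + 2*O
U = 6663 (U = 3 + ((9 - 5)*(-45))*(-37) = 3 + (4*(-45))*(-37) = 3 - 180*(-37) = 3 + 6660 = 6663)
(-119 + z(13, 11)*319) - U = (-119 + (11 + 2*13)*319) - 1*6663 = (-119 + (11 + 26)*319) - 6663 = (-119 + 37*319) - 6663 = (-119 + 11803) - 6663 = 11684 - 6663 = 5021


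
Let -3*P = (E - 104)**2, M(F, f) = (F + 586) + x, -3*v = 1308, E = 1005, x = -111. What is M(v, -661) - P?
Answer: 811918/3 ≈ 2.7064e+5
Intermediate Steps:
v = -436 (v = -1/3*1308 = -436)
M(F, f) = 475 + F (M(F, f) = (F + 586) - 111 = (586 + F) - 111 = 475 + F)
P = -811801/3 (P = -(1005 - 104)**2/3 = -1/3*901**2 = -1/3*811801 = -811801/3 ≈ -2.7060e+5)
M(v, -661) - P = (475 - 436) - 1*(-811801/3) = 39 + 811801/3 = 811918/3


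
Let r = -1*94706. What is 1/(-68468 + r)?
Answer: -1/163174 ≈ -6.1284e-6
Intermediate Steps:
r = -94706
1/(-68468 + r) = 1/(-68468 - 94706) = 1/(-163174) = -1/163174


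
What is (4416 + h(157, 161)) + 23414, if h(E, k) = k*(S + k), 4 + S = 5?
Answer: 53912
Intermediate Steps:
S = 1 (S = -4 + 5 = 1)
h(E, k) = k*(1 + k)
(4416 + h(157, 161)) + 23414 = (4416 + 161*(1 + 161)) + 23414 = (4416 + 161*162) + 23414 = (4416 + 26082) + 23414 = 30498 + 23414 = 53912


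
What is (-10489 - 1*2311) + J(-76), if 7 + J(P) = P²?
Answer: -7031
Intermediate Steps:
J(P) = -7 + P²
(-10489 - 1*2311) + J(-76) = (-10489 - 1*2311) + (-7 + (-76)²) = (-10489 - 2311) + (-7 + 5776) = -12800 + 5769 = -7031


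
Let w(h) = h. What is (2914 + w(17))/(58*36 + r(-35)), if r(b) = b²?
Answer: 2931/3313 ≈ 0.88470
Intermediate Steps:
(2914 + w(17))/(58*36 + r(-35)) = (2914 + 17)/(58*36 + (-35)²) = 2931/(2088 + 1225) = 2931/3313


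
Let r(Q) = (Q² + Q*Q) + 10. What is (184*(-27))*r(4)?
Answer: -208656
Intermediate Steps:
r(Q) = 10 + 2*Q² (r(Q) = (Q² + Q²) + 10 = 2*Q² + 10 = 10 + 2*Q²)
(184*(-27))*r(4) = (184*(-27))*(10 + 2*4²) = -4968*(10 + 2*16) = -4968*(10 + 32) = -4968*42 = -208656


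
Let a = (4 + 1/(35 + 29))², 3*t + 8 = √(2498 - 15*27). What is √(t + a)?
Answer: √(496137 + 12288*√2093)/192 ≈ 5.3580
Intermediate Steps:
t = -8/3 + √2093/3 (t = -8/3 + √(2498 - 15*27)/3 = -8/3 + √(2498 - 405)/3 = -8/3 + √2093/3 ≈ 12.583)
a = 66049/4096 (a = (4 + 1/64)² = (257/64)² = 66049/4096 ≈ 16.125)
√(t + a) = √((-8/3 + √2093/3) + 66049/4096) = √(165379/12288 + √2093/3)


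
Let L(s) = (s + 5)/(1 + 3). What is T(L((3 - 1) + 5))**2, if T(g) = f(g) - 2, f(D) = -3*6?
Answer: 400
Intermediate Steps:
f(D) = -18
L(s) = 5/4 + s/4 (L(s) = (5 + s)/4 = (5 + s)*(1/4) = 5/4 + s/4)
T(g) = -20 (T(g) = -18 - 2 = -20)
T(L((3 - 1) + 5))**2 = (-20)**2 = 400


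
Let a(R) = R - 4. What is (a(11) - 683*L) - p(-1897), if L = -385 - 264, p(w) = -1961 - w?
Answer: 443338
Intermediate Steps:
a(R) = -4 + R
L = -649
(a(11) - 683*L) - p(-1897) = ((-4 + 11) - 683*(-649)) - (-1961 - 1*(-1897)) = (7 + 443267) - (-1961 + 1897) = 443274 - 1*(-64) = 443274 + 64 = 443338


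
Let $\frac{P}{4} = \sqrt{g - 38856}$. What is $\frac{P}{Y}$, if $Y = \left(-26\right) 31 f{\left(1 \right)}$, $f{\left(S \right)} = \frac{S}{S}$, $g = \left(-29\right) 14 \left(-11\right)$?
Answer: $- \frac{2 i \sqrt{34390}}{403} \approx - 0.92032 i$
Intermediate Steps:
$g = 4466$ ($g = \left(-406\right) \left(-11\right) = 4466$)
$f{\left(S \right)} = 1$
$P = 4 i \sqrt{34390}$ ($P = 4 \sqrt{4466 - 38856} = 4 \sqrt{-34390} = 4 i \sqrt{34390} \approx 741.78 i$)
$Y = -806$ ($Y = \left(-26\right) 31 \cdot 1 = \left(-806\right) 1 = -806$)
$\frac{P}{Y} = \frac{4 i \sqrt{34390}}{-806} = 4 i \sqrt{34390} \left(- \frac{1}{806}\right) = - \frac{2 i \sqrt{34390}}{403}$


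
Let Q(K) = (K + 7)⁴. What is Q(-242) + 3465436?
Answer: 3053266061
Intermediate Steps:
Q(K) = (7 + K)⁴
Q(-242) + 3465436 = (7 - 242)⁴ + 3465436 = (-235)⁴ + 3465436 = 3049800625 + 3465436 = 3053266061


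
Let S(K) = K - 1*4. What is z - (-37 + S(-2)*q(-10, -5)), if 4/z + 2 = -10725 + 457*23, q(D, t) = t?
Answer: 377/54 ≈ 6.9815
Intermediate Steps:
S(K) = -4 + K (S(K) = K - 4 = -4 + K)
z = -1/54 (z = 4/(-2 + (-10725 + 457*23)) = 4/(-2 + (-10725 + 10511)) = 4/(-2 - 214) = 4/(-216) = 4*(-1/216) = -1/54 ≈ -0.018519)
z - (-37 + S(-2)*q(-10, -5)) = -1/54 - (-37 + (-4 - 2)*(-5)) = -1/54 - (-37 - 6*(-5)) = -1/54 - (-37 + 30) = -1/54 - 1*(-7) = -1/54 + 7 = 377/54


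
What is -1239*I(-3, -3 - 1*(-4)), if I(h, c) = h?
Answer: 3717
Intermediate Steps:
-1239*I(-3, -3 - 1*(-4)) = -1239*(-3) = -413*(-9) = 3717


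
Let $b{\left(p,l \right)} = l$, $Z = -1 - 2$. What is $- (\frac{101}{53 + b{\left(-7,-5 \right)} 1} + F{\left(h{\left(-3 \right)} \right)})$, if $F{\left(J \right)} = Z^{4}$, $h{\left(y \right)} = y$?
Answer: $- \frac{3989}{48} \approx -83.104$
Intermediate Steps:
$Z = -3$
$F{\left(J \right)} = 81$ ($F{\left(J \right)} = \left(-3\right)^{4} = 81$)
$- (\frac{101}{53 + b{\left(-7,-5 \right)} 1} + F{\left(h{\left(-3 \right)} \right)}) = - (\frac{101}{53 - 5} + 81) = - (\frac{101}{48} + 81) = \left(-1\right) \frac{3989}{48} = - \frac{3989}{48}$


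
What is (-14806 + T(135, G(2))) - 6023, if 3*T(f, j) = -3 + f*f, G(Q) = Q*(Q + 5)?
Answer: -14755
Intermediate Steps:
G(Q) = Q*(5 + Q)
T(f, j) = -1 + f²/3 (T(f, j) = (-3 + f*f)/3 = (-3 + f²)/3 = -1 + f²/3)
(-14806 + T(135, G(2))) - 6023 = (-14806 + (-1 + (⅓)*135²)) - 6023 = (-14806 + (-1 + (⅓)*18225)) - 6023 = (-14806 + (-1 + 6075)) - 6023 = (-14806 + 6074) - 6023 = -8732 - 6023 = -14755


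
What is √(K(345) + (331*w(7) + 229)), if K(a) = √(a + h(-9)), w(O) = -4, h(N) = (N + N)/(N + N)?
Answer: √(-1095 + √346) ≈ 32.809*I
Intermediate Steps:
h(N) = 1 (h(N) = (2*N)/((2*N)) = (2*N)*(1/(2*N)) = 1)
K(a) = √(1 + a) (K(a) = √(a + 1) = √(1 + a))
√(K(345) + (331*w(7) + 229)) = √(√(1 + 345) + (331*(-4) + 229)) = √(√346 + (-1324 + 229)) = √(√346 - 1095) = √(-1095 + √346)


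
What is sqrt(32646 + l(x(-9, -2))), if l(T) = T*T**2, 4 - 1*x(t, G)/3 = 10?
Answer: sqrt(26814) ≈ 163.75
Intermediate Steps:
x(t, G) = -18 (x(t, G) = 12 - 3*10 = 12 - 30 = -18)
l(T) = T**3
sqrt(32646 + l(x(-9, -2))) = sqrt(32646 + (-18)**3) = sqrt(32646 - 5832) = sqrt(26814)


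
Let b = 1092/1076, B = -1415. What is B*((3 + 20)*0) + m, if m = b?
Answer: 273/269 ≈ 1.0149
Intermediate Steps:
b = 273/269 (b = 1092*(1/1076) = 273/269 ≈ 1.0149)
m = 273/269 ≈ 1.0149
B*((3 + 20)*0) + m = -1415*(3 + 20)*0 + 273/269 = -32545*0 + 273/269 = -1415*0 + 273/269 = 0 + 273/269 = 273/269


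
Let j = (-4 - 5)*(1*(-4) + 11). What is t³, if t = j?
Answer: -250047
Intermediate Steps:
j = -63 (j = -9*(-4 + 11) = -9*7 = -63)
t = -63
t³ = (-63)³ = -250047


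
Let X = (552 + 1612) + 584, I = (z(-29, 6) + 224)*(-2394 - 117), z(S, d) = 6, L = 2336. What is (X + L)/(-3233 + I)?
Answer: -5084/580763 ≈ -0.0087540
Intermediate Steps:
I = -577530 (I = (6 + 224)*(-2394 - 117) = 230*(-2511) = -577530)
X = 2748 (X = 2164 + 584 = 2748)
(X + L)/(-3233 + I) = (2748 + 2336)/(-3233 - 577530) = 5084/(-580763) = 5084*(-1/580763) = -5084/580763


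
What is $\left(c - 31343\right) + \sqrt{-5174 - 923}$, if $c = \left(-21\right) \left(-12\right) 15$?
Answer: $-27563 + i \sqrt{6097} \approx -27563.0 + 78.083 i$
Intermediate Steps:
$c = 3780$ ($c = 252 \cdot 15 = 3780$)
$\left(c - 31343\right) + \sqrt{-5174 - 923} = \left(3780 - 31343\right) + \sqrt{-5174 - 923} = -27563 + \sqrt{-6097} = -27563 + i \sqrt{6097}$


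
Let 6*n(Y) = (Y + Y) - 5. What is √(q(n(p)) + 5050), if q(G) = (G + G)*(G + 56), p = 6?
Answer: √186602/6 ≈ 71.996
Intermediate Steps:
n(Y) = -⅚ + Y/3 (n(Y) = ((Y + Y) - 5)/6 = (2*Y - 5)/6 = (-5 + 2*Y)/6 = -⅚ + Y/3)
q(G) = 2*G*(56 + G) (q(G) = (2*G)*(56 + G) = 2*G*(56 + G))
√(q(n(p)) + 5050) = √(2*(-⅚ + (⅓)*6)*(56 + (-⅚ + (⅓)*6)) + 5050) = √(2*(-⅚ + 2)*(56 + (-⅚ + 2)) + 5050) = √(2*(7/6)*(56 + 7/6) + 5050) = √(2*(7/6)*(343/6) + 5050) = √(2401/18 + 5050) = √(93301/18) = √186602/6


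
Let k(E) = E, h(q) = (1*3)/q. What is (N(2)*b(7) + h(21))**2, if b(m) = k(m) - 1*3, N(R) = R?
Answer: 3249/49 ≈ 66.306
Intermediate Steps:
h(q) = 3/q
b(m) = -3 + m (b(m) = m - 1*3 = m - 3 = -3 + m)
(N(2)*b(7) + h(21))**2 = (2*(-3 + 7) + 3/21)**2 = (2*4 + 3*(1/21))**2 = (8 + 1/7)**2 = (57/7)**2 = 3249/49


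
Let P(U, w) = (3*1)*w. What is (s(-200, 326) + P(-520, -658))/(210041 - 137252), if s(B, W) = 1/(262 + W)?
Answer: -1160711/42799932 ≈ -0.027119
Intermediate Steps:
P(U, w) = 3*w
(s(-200, 326) + P(-520, -658))/(210041 - 137252) = (1/(262 + 326) + 3*(-658))/(210041 - 137252) = (1/588 - 1974)/72789 = (1/588 - 1974)*(1/72789) = -1160711/588*1/72789 = -1160711/42799932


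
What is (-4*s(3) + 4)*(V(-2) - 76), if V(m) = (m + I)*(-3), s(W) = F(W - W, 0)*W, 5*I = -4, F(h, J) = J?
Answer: -1352/5 ≈ -270.40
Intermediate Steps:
I = -⅘ (I = (⅕)*(-4) = -⅘ ≈ -0.80000)
s(W) = 0 (s(W) = 0*W = 0)
V(m) = 12/5 - 3*m (V(m) = (m - ⅘)*(-3) = (-⅘ + m)*(-3) = 12/5 - 3*m)
(-4*s(3) + 4)*(V(-2) - 76) = (-4*0 + 4)*((12/5 - 3*(-2)) - 76) = (0 + 4)*((12/5 + 6) - 76) = 4*(42/5 - 76) = 4*(-338/5) = -1352/5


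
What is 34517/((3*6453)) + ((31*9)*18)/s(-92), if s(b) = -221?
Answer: -89592641/4278339 ≈ -20.941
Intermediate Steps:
34517/((3*6453)) + ((31*9)*18)/s(-92) = 34517/((3*6453)) + ((31*9)*18)/(-221) = 34517/19359 + (279*18)*(-1/221) = 34517*(1/19359) + 5022*(-1/221) = 34517/19359 - 5022/221 = -89592641/4278339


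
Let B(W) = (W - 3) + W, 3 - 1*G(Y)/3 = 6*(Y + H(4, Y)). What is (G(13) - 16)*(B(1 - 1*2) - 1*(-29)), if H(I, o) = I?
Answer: -7512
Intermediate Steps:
G(Y) = -63 - 18*Y (G(Y) = 9 - 18*(Y + 4) = 9 - 18*(4 + Y) = 9 - 3*(24 + 6*Y) = 9 + (-72 - 18*Y) = -63 - 18*Y)
B(W) = -3 + 2*W (B(W) = (-3 + W) + W = -3 + 2*W)
(G(13) - 16)*(B(1 - 1*2) - 1*(-29)) = ((-63 - 18*13) - 16)*((-3 + 2*(1 - 1*2)) - 1*(-29)) = ((-63 - 234) - 16)*((-3 + 2*(1 - 2)) + 29) = (-297 - 16)*((-3 + 2*(-1)) + 29) = -313*((-3 - 2) + 29) = -313*(-5 + 29) = -313*24 = -7512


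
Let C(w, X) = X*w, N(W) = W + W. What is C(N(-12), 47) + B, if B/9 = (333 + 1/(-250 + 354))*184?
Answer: 7154367/13 ≈ 5.5034e+5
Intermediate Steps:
N(W) = 2*W
B = 7169031/13 (B = 9*((333 + 1/(-250 + 354))*184) = 9*((333 + 1/104)*184) = 9*((34633/104)*184) = 9*(796559/13) = 7169031/13 ≈ 5.5146e+5)
C(N(-12), 47) + B = 47*(2*(-12)) + 7169031/13 = 47*(-24) + 7169031/13 = -1128 + 7169031/13 = 7154367/13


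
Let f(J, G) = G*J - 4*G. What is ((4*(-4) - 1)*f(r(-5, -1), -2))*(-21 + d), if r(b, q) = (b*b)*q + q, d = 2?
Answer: 19380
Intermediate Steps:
r(b, q) = q + q*b² (r(b, q) = b²*q + q = q*b² + q = q + q*b²)
f(J, G) = -4*G + G*J
((4*(-4) - 1)*f(r(-5, -1), -2))*(-21 + d) = ((4*(-4) - 1)*(-2*(-4 - (1 + (-5)²))))*(-21 + 2) = ((-16 - 1)*(-2*(-4 - (1 + 25))))*(-19) = -(-34)*(-4 - 1*26)*(-19) = -(-34)*(-4 - 26)*(-19) = -(-34)*(-30)*(-19) = -17*60*(-19) = -1020*(-19) = 19380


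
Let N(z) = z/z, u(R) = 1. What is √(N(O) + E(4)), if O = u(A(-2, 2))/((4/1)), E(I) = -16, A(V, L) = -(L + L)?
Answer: I*√15 ≈ 3.873*I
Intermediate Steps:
A(V, L) = -2*L
O = ¼ (O = 1/(4/1) = 1/(4*1) = 1/4 = 1*(¼) = ¼ ≈ 0.25000)
N(z) = 1
√(N(O) + E(4)) = √(1 - 16) = √(-15) = I*√15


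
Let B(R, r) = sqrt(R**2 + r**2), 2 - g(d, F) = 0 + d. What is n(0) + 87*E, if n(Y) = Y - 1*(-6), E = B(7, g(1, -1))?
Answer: 6 + 435*sqrt(2) ≈ 621.18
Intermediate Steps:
g(d, F) = 2 - d (g(d, F) = 2 - (0 + d) = 2 - d)
E = 5*sqrt(2) (E = sqrt(7**2 + (2 - 1*1)**2) = sqrt(49 + (2 - 1)**2) = sqrt(49 + 1**2) = sqrt(49 + 1) = sqrt(50) = 5*sqrt(2) ≈ 7.0711)
n(Y) = 6 + Y (n(Y) = Y + 6 = 6 + Y)
n(0) + 87*E = (6 + 0) + 87*(5*sqrt(2)) = 6 + 435*sqrt(2)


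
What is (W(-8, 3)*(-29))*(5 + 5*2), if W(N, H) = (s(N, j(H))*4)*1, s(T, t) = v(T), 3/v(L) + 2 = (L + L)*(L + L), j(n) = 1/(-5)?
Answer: -2610/127 ≈ -20.551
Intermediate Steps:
j(n) = -⅕
v(L) = 3/(-2 + 4*L²) (v(L) = 3/(-2 + (L + L)*(L + L)) = 3/(-2 + (2*L)*(2*L)) = 3/(-2 + 4*L²))
s(T, t) = 3/(2*(-1 + 2*T²))
W(N, H) = 6/(-1 + 2*N²) (W(N, H) = ((3/(2*(-1 + 2*N²)))*4)*1 = (6/(-1 + 2*N²))*1 = 6/(-1 + 2*N²))
(W(-8, 3)*(-29))*(5 + 5*2) = ((6/(-1 + 2*(-8)²))*(-29))*(5 + 5*2) = ((6/(-1 + 2*64))*(-29))*(5 + 10) = ((6/(-1 + 128))*(-29))*15 = ((6/127)*(-29))*15 = -174/127*15 = -2610/127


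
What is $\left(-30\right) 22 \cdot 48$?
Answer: $-31680$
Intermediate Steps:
$\left(-30\right) 22 \cdot 48 = \left(-660\right) 48 = -31680$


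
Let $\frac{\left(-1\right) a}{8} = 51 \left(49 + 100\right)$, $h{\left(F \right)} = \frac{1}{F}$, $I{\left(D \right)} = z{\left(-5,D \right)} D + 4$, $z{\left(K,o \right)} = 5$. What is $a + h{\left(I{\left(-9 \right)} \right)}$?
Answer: $- \frac{2492473}{41} \approx -60792.0$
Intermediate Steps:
$I{\left(D \right)} = 4 + 5 D$ ($I{\left(D \right)} = 5 D + 4 = 4 + 5 D$)
$a = -60792$ ($a = - 8 \cdot 51 \left(49 + 100\right) = - 8 \cdot 51 \cdot 149 = \left(-8\right) 7599 = -60792$)
$a + h{\left(I{\left(-9 \right)} \right)} = -60792 + \frac{1}{4 + 5 \left(-9\right)} = -60792 + \frac{1}{4 - 45} = -60792 + \frac{1}{-41} = -60792 - \frac{1}{41} = - \frac{2492473}{41}$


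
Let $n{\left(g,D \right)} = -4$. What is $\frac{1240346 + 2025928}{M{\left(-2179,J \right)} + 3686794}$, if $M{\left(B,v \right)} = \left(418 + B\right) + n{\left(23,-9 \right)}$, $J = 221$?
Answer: $\frac{1088758}{1228343} \approx 0.88636$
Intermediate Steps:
$M{\left(B,v \right)} = 414 + B$ ($M{\left(B,v \right)} = \left(418 + B\right) - 4 = 414 + B$)
$\frac{1240346 + 2025928}{M{\left(-2179,J \right)} + 3686794} = \frac{1240346 + 2025928}{\left(414 - 2179\right) + 3686794} = \frac{3266274}{-1765 + 3686794} = \frac{3266274}{3685029} = 3266274 \cdot \frac{1}{3685029} = \frac{1088758}{1228343}$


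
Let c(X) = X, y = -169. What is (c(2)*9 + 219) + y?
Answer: 68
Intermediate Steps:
(c(2)*9 + 219) + y = (2*9 + 219) - 169 = (18 + 219) - 169 = 237 - 169 = 68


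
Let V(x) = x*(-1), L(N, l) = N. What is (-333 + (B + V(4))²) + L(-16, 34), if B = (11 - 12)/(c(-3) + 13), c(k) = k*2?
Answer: -16260/49 ≈ -331.84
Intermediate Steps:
c(k) = 2*k
V(x) = -x
B = -⅐ (B = (11 - 12)/(2*(-3) + 13) = -1/(-6 + 13) = -1/7 = -1*⅐ = -⅐ ≈ -0.14286)
(-333 + (B + V(4))²) + L(-16, 34) = (-333 + (-⅐ - 1*4)²) - 16 = (-333 + (-⅐ - 4)²) - 16 = (-333 + (-29/7)²) - 16 = (-333 + 841/49) - 16 = -15476/49 - 16 = -16260/49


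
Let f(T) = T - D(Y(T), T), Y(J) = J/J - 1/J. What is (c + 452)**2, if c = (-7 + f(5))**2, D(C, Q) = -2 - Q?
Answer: 227529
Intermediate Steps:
Y(J) = 1 - 1/J
f(T) = 2 + 2*T (f(T) = T - (-2 - T) = T + (2 + T) = 2 + 2*T)
c = 25 (c = (-7 + (2 + 2*5))**2 = (-7 + (2 + 10))**2 = (-7 + 12)**2 = 5**2 = 25)
(c + 452)**2 = (25 + 452)**2 = 477**2 = 227529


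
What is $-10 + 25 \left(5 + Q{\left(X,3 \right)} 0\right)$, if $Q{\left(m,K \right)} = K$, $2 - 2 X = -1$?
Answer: $115$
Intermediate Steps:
$X = \frac{3}{2}$ ($X = 1 - - \frac{1}{2} = 1 + \frac{1}{2} = \frac{3}{2} \approx 1.5$)
$-10 + 25 \left(5 + Q{\left(X,3 \right)} 0\right) = -10 + 25 \left(5 + 3 \cdot 0\right) = -10 + 25 \left(5 + 0\right) = -10 + 25 \cdot 5 = -10 + 125 = 115$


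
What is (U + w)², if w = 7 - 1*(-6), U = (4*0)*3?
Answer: 169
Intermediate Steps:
U = 0 (U = 0*3 = 0)
w = 13 (w = 7 + 6 = 13)
(U + w)² = (0 + 13)² = 13² = 169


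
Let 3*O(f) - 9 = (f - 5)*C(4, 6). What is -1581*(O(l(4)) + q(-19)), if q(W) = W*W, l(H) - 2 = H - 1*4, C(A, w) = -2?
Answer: -578646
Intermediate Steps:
l(H) = -2 + H (l(H) = 2 + (H - 1*4) = 2 + (H - 4) = 2 + (-4 + H) = -2 + H)
q(W) = W**2
O(f) = 19/3 - 2*f/3 (O(f) = 3 + ((f - 5)*(-2))/3 = 3 + ((-5 + f)*(-2))/3 = 3 + (10 - 2*f)/3 = 3 + (10/3 - 2*f/3) = 19/3 - 2*f/3)
-1581*(O(l(4)) + q(-19)) = -1581*((19/3 - 2*(-2 + 4)/3) + (-19)**2) = -1581*((19/3 - 2/3*2) + 361) = -1581*((19/3 - 4/3) + 361) = -1581*(5 + 361) = -1581*366 = -578646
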